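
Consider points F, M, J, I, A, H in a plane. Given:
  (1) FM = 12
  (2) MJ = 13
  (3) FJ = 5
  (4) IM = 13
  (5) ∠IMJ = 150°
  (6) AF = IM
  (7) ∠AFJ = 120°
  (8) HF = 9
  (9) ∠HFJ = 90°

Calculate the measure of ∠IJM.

Step 1: By the law of cosines on triangle JMI: JI² = 13² + 13² − 2·13·13·cos(150°) = 630.72, so JI ≈ 25.11.
Step 2: By the inverse law of cosines on triangle IJM: cos(∠IJM) = (25.11² + 13² − 13²) / (2·25.11·13) = 630.72/652.97 = 0.9659, so ∠IJM = 15°.

Therefore, the measure of angle ∠IJM = 15°.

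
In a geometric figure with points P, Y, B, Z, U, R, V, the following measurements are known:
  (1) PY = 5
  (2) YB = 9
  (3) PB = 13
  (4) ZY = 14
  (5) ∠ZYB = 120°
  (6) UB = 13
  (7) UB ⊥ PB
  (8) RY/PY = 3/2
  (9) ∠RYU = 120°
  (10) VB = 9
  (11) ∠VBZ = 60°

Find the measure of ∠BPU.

Step 1: By the law of cosines on triangle PBU: PU² = 13² + 13² − 2·13·13·cos(90°) = 338, so PU = 13·√2.
Step 2: By the inverse law of cosines on triangle BPU: cos(∠BPU) = (13² + (13·√2)² − 13²) / (2·13·13·√2) = 338/478 = 0.7071, so ∠BPU = 45°.

Therefore, the measure of angle ∠BPU = 45°.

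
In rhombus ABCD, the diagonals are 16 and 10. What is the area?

Area = (16 * 10) / 2 = 160 / 2 = 80

80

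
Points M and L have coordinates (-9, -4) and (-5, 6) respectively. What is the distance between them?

d = sqrt((4)^2 + (10)^2) = sqrt(116) = 2*sqrt(29)

2*sqrt(29)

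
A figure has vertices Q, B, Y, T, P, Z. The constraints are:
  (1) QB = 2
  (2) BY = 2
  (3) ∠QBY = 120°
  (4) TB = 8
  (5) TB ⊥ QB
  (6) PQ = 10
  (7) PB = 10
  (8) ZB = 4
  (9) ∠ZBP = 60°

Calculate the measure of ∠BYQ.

Step 1: By the law of cosines on triangle YBQ: YQ² = 2² + 2² − 2·2·2·cos(120°) = 12, so YQ = 2·√3.
Step 2: By the inverse law of cosines on triangle BYQ: cos(∠BYQ) = (2² + (2·√3)² − 2²) / (2·2·2·√3) = 12/13.86 = 0.866, so ∠BYQ = 30°.

Therefore, the measure of angle ∠BYQ = 30°.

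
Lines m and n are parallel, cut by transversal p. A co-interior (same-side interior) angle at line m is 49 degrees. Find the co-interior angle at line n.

Co-interior angles (same-side interior) formed by parallel lines and a transversal are supplementary (sum to 180 degrees).
The given angle is 49 degrees.
The co-interior angle = 180 - 49 = 131 degrees.

131 degrees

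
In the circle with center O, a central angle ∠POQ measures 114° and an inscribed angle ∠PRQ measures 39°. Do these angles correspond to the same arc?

By the inscribed angle theorem, the inscribed angle for a central angle of 114° should be 114° / 2 = 57°.
The given inscribed angle is 39°, which does not equal 57°.
Therefore, no, they do not correspond to the same arc.

No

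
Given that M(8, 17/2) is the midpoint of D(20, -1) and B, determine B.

Using the midpoint formula: M = ((x1 + x2)/2, (y1 + y2)/2)
We know M = (8, 17/2) and D = (20, -1)
For x: 8 = (20 + x2)/2, so x2 = 2*8 - 20 = -4
For y: 17/2 = (-1 + y2)/2, so y2 = 2*17/2 - -1 = 18
B = (-4, 18)

(-4, 18)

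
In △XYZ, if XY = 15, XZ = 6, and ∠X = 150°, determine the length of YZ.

When two sides and the included angle are known, the law of cosines gives the third side.
c^2 = a^2 + b^2 - 2ab cos(C) generalizes the Pythagorean theorem to non-right triangles.
Here: YZ^2 = 225 + 36 - 180*(-sqrt(3)/2) = 90*sqrt(3) + 261
YZ = 3*sqrt(10*sqrt(3) + 29)

3*sqrt(10*sqrt(3) + 29)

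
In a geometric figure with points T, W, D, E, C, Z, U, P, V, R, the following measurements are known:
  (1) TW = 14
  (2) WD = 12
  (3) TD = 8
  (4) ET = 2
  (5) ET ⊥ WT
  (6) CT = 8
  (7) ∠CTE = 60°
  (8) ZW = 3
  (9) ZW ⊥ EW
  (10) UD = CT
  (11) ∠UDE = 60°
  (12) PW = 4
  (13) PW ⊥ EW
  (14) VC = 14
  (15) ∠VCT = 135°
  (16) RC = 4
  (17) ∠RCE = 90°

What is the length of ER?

Step 1: By the law of cosines on triangle ETC: EC² = 2² + 8² − 2·2·8·cos(60°) = 52, so EC = 2·√13.
Step 2: By the law of cosines on triangle ECR: ER² = (2·√13)² + 4² − 2·2·√13·4·cos(90°) = 68, so ER = 2·√17.

Therefore, the length of ER = 2·√17.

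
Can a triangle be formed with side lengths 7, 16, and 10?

For three segments to close into a triangle, no single side can be as long as the other two combined.
The longest side is 16, and 7 + 10 = 17 > 16.
A triangle can be formed.

Yes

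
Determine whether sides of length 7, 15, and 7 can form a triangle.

The longest side is 15. The other two sides sum to 7 + 7 = 14.
Since 14 ≤ 15, the two shorter sides cannot reach around to close the triangle.

No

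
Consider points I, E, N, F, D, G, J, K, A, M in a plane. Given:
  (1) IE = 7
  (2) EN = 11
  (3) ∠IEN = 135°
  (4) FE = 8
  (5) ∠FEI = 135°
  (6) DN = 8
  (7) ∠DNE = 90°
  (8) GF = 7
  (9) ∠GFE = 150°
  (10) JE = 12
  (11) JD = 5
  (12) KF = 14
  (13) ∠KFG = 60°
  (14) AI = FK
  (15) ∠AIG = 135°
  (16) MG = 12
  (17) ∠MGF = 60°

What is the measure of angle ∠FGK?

Step 1: By the law of cosines on triangle GFK: GK² = 7² + 14² − 2·7·14·cos(60°) = 147, so GK = 7·√3.
Step 2: By the inverse law of cosines on triangle FGK: cos(∠FGK) = (7² + (7·√3)² − 14²) / (2·7·7·√3) = 0/169.74 = 0, so ∠FGK = 90°.

Therefore, the measure of angle ∠FGK = 90°.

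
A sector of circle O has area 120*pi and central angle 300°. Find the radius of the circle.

r² = 360 × 120*pi / (π × 300) = 144, so r = 12.

12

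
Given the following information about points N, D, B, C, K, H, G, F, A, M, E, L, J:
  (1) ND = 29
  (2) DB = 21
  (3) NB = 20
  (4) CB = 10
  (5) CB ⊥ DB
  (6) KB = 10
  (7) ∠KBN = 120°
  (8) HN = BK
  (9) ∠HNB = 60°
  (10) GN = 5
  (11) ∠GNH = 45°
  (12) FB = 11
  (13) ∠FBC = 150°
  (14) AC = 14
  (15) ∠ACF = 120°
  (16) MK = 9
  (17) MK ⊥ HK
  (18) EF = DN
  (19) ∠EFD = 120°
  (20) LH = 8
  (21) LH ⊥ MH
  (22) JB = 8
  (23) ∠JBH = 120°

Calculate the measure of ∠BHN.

From the given relations: HN = BK = 10.
Step 1: By the law of cosines on triangle HNB: HB² = 10² + 20² − 2·10·20·cos(60°) = 300, so HB = 10·√3.
Step 2: By the inverse law of cosines on triangle BHN: cos(∠BHN) = ((10·√3)² + 10² − 20²) / (2·10·√3·10) = 0/346.41 = 0, so ∠BHN = 90°.

Therefore, the measure of angle ∠BHN = 90°.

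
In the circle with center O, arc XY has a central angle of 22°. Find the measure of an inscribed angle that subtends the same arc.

Inscribed angle = 22° / 2 = 11° (inscribed angle theorem).

11°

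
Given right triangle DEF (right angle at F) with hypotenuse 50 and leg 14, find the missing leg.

By the Pythagorean theorem: EF^2 = DE^2 - DF^2
EF^2 = 50^2 - 14^2 = 2500 - 196 = 2304
EF = sqrt(2304) = 48

48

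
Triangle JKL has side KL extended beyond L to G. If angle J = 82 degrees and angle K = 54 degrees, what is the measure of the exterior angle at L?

By the exterior angle theorem, an exterior angle of a triangle equals the sum of the two remote interior angles.
Exterior angle = angle J + angle K
Exterior angle = 82 + 54 = 136 degrees

136 degrees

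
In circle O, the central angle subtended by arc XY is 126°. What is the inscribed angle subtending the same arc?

By the inscribed angle theorem, the inscribed angle is half the central angle.
Inscribed angle = 126° / 2 = 63°

63°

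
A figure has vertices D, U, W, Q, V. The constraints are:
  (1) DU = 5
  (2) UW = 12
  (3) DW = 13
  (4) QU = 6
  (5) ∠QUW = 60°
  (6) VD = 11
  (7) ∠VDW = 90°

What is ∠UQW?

Step 1: By the law of cosines on triangle QUW: QW² = 6² + 12² − 2·6·12·cos(60°) = 108, so QW = 6·√3.
Step 2: By the inverse law of cosines on triangle UQW: cos(∠UQW) = (6² + (6·√3)² − 12²) / (2·6·6·√3) = 0/124.71 = 0, so ∠UQW = 90°.

Therefore, the measure of angle ∠UQW = 90°.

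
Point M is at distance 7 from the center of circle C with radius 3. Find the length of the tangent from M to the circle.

tangent = √(d² - r²) = √(7² - 3²) = √(49 - 9) = √40 = 2*sqrt(10)

2*sqrt(10)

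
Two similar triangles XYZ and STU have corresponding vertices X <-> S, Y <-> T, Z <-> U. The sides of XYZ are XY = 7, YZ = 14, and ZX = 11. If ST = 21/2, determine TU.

k = 21/2/7 = 3/2. TU = 3/2 * 14 = 21.

21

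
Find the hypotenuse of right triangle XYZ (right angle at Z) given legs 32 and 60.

By the Pythagorean theorem: XY^2 = XZ^2 + YZ^2
XY^2 = 32^2 + 60^2 = 1024 + 3600 = 4624
XY = sqrt(4624) = 68

68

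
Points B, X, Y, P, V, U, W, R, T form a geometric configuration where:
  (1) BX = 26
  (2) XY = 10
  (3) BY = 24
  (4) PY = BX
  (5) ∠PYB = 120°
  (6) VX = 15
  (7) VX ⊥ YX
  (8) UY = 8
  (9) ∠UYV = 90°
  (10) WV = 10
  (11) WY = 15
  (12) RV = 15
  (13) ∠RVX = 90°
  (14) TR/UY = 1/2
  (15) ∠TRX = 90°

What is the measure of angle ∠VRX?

Step 1: By the law of cosines on triangle RVX: RX² = 15² + 15² − 2·15·15·cos(90°) = 450, so RX = 15·√2.
Step 2: By the inverse law of cosines on triangle VRX: cos(∠VRX) = (15² + (15·√2)² − 15²) / (2·15·15·√2) = 450/636.4 = 0.7071, so ∠VRX = 45°.

Therefore, the measure of angle ∠VRX = 45°.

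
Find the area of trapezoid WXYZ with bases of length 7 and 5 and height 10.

Area = (7 + 5) * 10 / 2 = 120 / 2 = 60

60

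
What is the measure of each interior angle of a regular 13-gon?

Each interior angle of a regular n-gon is (n - 2) * 180 / n.
For n = 13: (13 - 2) * 180 / 13 = 1980/13 = 1980/13 degrees.

1980/13 degrees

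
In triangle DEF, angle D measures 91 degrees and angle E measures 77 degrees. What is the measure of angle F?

The interior angles sum to 180°: angle F = 180 - 91 - 77 = 12°.
The triangle is obtuse (angles 91°, 77°, 12°).

12 degrees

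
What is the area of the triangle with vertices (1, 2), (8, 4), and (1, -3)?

The Shoelace formula computes the area from vertex coordinates by summing cross products.
For vertices (1,2), (8,4), (1,-3):
Signed sum = 1*4 - 8*2 + 8*-3 - 1*4 + 1*2 - 1*-3
= -12 + -28 + 5 = -35
Area = (1/2)|-35| = 35/2.

35/2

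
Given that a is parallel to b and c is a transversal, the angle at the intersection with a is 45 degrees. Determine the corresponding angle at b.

When a transversal crosses parallel lines, angles in the same position at each intersection are called corresponding angles.
These are always equal, so the answer is 45 degrees.

45 degrees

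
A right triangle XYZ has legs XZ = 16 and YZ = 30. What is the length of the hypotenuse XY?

In a right triangle, the square of the hypotenuse equals the sum of the squares of the two legs.
The legs are 16 and 30, so the hypotenuse = sqrt(256 + 900) = sqrt(1156) = 34.

34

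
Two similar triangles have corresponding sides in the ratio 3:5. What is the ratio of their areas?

Area scales with the square of linear dimensions. If every length is multiplied by 3/5, then the area is multiplied by (3/5)^2 = 9/25.
The area ratio is 9:25.

9:25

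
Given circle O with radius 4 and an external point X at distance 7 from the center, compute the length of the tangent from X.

tangent = √(d² - r²) = √(7² - 4²) = √(49 - 16) = √33 = sqrt(33)

sqrt(33)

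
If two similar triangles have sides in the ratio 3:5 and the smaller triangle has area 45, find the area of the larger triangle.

For similar figures, the area ratio equals the square of the side ratio.
Side ratio (the smaller triangle to the larger triangle) = 3:5, so area ratio = 3^2:5^2 = 9:25.
If the area of the smaller triangle is 45, then the area of the larger triangle = 45 * (25/9) = 125.

125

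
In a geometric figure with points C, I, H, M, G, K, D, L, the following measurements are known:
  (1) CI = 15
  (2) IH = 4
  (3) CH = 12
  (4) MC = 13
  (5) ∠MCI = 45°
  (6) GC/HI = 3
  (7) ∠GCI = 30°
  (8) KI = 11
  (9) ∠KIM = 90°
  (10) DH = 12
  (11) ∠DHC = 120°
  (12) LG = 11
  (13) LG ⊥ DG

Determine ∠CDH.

Step 1: By the law of cosines on triangle DHC: DC² = 12² + 12² − 2·12·12·cos(120°) = 432, so DC = 12·√3.
Step 2: By the inverse law of cosines on triangle CDH: cos(∠CDH) = ((12·√3)² + 12² − 12²) / (2·12·√3·12) = 432/498.83 = 0.866, so ∠CDH = 30°.

Therefore, the measure of angle ∠CDH = 30°.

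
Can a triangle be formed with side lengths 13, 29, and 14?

The longest side is 29. The other two sides sum to 13 + 14 = 27.
Since 27 ≤ 29, the two shorter sides cannot reach around to close the triangle.

No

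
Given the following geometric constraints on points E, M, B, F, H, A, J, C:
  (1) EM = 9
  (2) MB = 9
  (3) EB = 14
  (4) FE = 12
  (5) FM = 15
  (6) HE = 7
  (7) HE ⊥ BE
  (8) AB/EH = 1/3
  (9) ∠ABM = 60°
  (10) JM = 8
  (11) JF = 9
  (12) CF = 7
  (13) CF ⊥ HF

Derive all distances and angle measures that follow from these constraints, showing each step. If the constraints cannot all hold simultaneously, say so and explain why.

The constraints are consistent.

From the given relations:
  AB = 1/3·EH = 1/3·7 ≈ 2.33

Step 1: From MB = 9, BA = 2.33, and ∠MBA = 60°, by the law of cosines:
  MA² = MB² + BA² - 2·MB·BA·cos(60°) = 81 + 5.444 - 21 = 65.44
  MA ≈ 8.09

Step 2: From BE = 14, EH = 7, and ∠BEH = 90°, by the law of cosines:
  BH² = BE² + EH² - 2·BE·EH·cos(90°) = 196 + 49 - 0 = 245
  BH = 7·√5

Step 3: From EB = 14, EM = 9, BM = 9, by the inverse law of cosines:
  cos(∠BEM) = (EB² + EM² - BM²) / (2·EB·EM)
  ∠BEM = 38.94°

Step 4: From EF = 12, EM = 9, FM = 15, by the inverse law of cosines:
  cos(∠FEM) = (EF² + EM² - FM²) / (2·EF·EM)
  ∠FEM = 90°

Step 5: From MB = 9, ME = 9, BE = 14, by the inverse law of cosines:
  cos(∠BME) = (MB² + ME² - BE²) / (2·MB·ME)
  ∠BME = 102.12°

Step 6: From ME = 9, MF = 15, EF = 12, by the inverse law of cosines:
  cos(∠EMF) = (ME² + MF² - EF²) / (2·ME·MF)
  ∠EMF = 53.13°

Step 7: From MF = 15, MJ = 8, FJ = 9, by the inverse law of cosines:
  cos(∠FMJ) = (MF² + MJ² - FJ²) / (2·MF·MJ)
  ∠FMJ = 29.93°

Step 8: From BE = 14, BM = 9, EM = 9, by the inverse law of cosines:
  cos(∠EBM) = (BE² + BM² - EM²) / (2·BE·BM)
  ∠EBM = 38.94°

Step 9: From FE = 12, FM = 15, EM = 9, by the inverse law of cosines:
  cos(∠EFM) = (FE² + FM² - EM²) / (2·FE·FM)
  ∠EFM = 36.87°

Step 10: From FJ = 9, FM = 15, JM = 8, by the inverse law of cosines:
  cos(∠JFM) = (FJ² + FM² - JM²) / (2·FJ·FM)
  ∠JFM = 26.32°

Step 11: From JF = 9, JM = 8, FM = 15, by the inverse law of cosines:
  cos(∠FJM) = (JF² + JM² - FM²) / (2·JF·JM)
  ∠FJM = 123.75°

Step 12: From MA = 8.09, MB = 9, AB = 2.33, by the inverse law of cosines:
  cos(∠AMB) = (MA² + MB² - AB²) / (2·MA·MB)
  ∠AMB = 14.46°

Step 13: From BE = 14, BH = 7·√5, EH = 7, by the inverse law of cosines:
  cos(∠EBH) = (BE² + BH² - EH²) / (2·BE·BH)
  ∠EBH = 26.57°

Step 14: From HB = 7·√5, HE = 7, BE = 14, by the inverse law of cosines:
  cos(∠BHE) = (HB² + HE² - BE²) / (2·HB·HE)
  ∠BHE = 63.43°

Step 15: From AB = 2.33, AM = 8.09, BM = 9, by the inverse law of cosines:
  cos(∠BAM) = (AB² + AM² - BM²) / (2·AB·AM)
  ∠BAM = 105.54°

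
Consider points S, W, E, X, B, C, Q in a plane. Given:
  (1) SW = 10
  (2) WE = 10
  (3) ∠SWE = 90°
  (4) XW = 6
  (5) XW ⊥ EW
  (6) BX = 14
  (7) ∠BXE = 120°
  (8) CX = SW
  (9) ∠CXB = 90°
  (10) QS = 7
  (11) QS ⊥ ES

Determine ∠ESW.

Step 1: By the law of cosines on triangle SWE: SE² = 10² + 10² − 2·10·10·cos(90°) = 200, so SE = 10·√2.
Step 2: By the inverse law of cosines on triangle ESW: cos(∠ESW) = ((10·√2)² + 10² − 10²) / (2·10·√2·10) = 200/282.84 = 0.7071, so ∠ESW = 45°.

Therefore, the measure of angle ∠ESW = 45°.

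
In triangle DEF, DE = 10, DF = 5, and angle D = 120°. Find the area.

Area = (1/2) * DE * DF * sin(D)
Area = (1/2) * 10 * 5 * sin(120°)
Area = (1/2) * 10 * 5 * sqrt(3)/2
Area = 25*sqrt(3)/2

25*sqrt(3)/2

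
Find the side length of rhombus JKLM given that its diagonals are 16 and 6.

Half-diagonals are 8 and 3. side = sqrt(8^2 + 3^2) = sqrt(73)

sqrt(73)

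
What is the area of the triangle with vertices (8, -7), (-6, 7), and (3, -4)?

Using the Shoelace formula for a triangle:
Area = (1/2)|x0(y1 - y2) + x1(y2 - y0) + x2(y0 - y1)|
Area = (1/2)|8(7 - -4) + -6(-4 - -7) + 3(-7 - 7)|
Area = (1/2)|88 + -18 + -42|
Area = (1/2)|28|
Area = (1/2)(28)
Area = 14

14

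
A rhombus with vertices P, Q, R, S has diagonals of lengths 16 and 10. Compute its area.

Area of a rhombus = (d1 * d2) / 2
Area = (16 * 10) / 2
Area = 160 / 2
Area = 80

80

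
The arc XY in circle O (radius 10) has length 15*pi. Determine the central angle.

The full circumference is 2πr = 20*pi.
The arc is 15*pi / 20*pi = 3/4 of the full circle.
So the central angle = 3/4 × 360° = 270°.

270°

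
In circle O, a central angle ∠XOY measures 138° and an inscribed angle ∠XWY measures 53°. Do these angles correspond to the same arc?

By the inscribed angle theorem, the inscribed angle for a central angle of 138° should be 138° / 2 = 69°.
The given inscribed angle is 53°, which does not equal 69°.
Therefore, no, they do not correspond to the same arc.

No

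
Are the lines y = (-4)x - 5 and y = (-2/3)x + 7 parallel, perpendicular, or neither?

Slope of line 1: m1 = -4
Slope of line 2: m2 = -2/3
For parallel lines we need equal slopes: -4 != -2/3.
For perpendicular lines we need m1*m2 = -1: (-4)(-2/3) = 8/3 != -1.
Since neither condition holds, the lines are neither parallel nor perpendicular.

Neither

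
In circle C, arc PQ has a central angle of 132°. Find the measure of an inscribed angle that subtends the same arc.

By the inscribed angle theorem, the inscribed angle is half the central angle.
Inscribed angle = 132° / 2 = 66°

66°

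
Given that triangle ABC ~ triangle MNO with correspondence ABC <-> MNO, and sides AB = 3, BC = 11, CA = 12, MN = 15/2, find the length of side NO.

Similar triangles have proportional sides. Setting up the proportion:
MN / AB = NO / BC
15/2 / 3 = NO / 11
NO = 11 * 15/2 / 3 = 55/2.

55/2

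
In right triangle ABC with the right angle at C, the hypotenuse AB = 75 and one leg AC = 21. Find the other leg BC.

BC = sqrt(75^2 - 21^2) = sqrt(5184) = 72

72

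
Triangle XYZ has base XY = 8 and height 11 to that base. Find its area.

Area = (1/2)(8)(11) = 44

44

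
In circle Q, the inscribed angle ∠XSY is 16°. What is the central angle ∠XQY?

By the inscribed angle theorem, the central angle is twice the inscribed angle.
Central angle = 2 × 16° = 32°

32°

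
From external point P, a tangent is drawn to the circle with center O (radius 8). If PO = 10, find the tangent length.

Let T be the point of tangency. Then OT ⊥ PT (radius ⊥ tangent).
In right triangle OTP: OP² = OT² + PT²
10² = 8² + PT²
PT² = 36, PT = 6

6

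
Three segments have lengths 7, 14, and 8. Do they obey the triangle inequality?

Sort the sides: 7, 8, 14.
It suffices to check that the sum of the two smallest exceeds the largest:
7 + 8 = 15 > 14. ✓
Yes, a valid triangle can be formed.

Yes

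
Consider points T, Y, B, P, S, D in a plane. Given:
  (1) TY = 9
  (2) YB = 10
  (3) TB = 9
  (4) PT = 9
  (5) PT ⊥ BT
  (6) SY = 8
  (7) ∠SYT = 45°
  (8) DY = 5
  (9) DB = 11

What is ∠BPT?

Step 1: By the law of cosines on triangle PTB: PB² = 9² + 9² − 2·9·9·cos(90°) = 162, so PB = 9·√2.
Step 2: By the inverse law of cosines on triangle BPT: cos(∠BPT) = ((9·√2)² + 9² − 9²) / (2·9·√2·9) = 162/229.1 = 0.7071, so ∠BPT = 45°.

Therefore, the measure of angle ∠BPT = 45°.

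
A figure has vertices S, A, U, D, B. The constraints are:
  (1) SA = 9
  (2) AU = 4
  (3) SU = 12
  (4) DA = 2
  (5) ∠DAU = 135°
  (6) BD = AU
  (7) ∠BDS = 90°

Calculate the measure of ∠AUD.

Step 1: By the law of cosines on triangle UAD: UD² = 4² + 2² − 2·4·2·cos(135°) = 31.31, so UD ≈ 5.6.
Step 2: By the inverse law of cosines on triangle AUD: cos(∠AUD) = (4² + 5.6² − 2²) / (2·4·5.6) = 43.31/44.77 = 0.9675, so ∠AUD = 14.64°.

Therefore, the measure of angle ∠AUD = 14.64°.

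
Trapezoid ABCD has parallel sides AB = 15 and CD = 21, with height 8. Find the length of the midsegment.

midsegment = (15 + 21) / 2 = 36 / 2 = 18

18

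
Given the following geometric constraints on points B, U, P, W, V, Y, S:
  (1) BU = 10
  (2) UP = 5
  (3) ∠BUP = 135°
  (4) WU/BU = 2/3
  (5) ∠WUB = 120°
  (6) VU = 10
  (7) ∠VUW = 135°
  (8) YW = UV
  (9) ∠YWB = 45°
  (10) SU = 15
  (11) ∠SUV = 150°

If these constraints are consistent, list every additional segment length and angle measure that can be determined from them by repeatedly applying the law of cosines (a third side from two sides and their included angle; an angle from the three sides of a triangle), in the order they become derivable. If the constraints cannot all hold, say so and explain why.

The constraints are consistent. Derivable facts, in order:
After 1 step:
- BP ≈ 13.99
- BW ≈ 14.53
- VS ≈ 24.18
- WV ≈ 15.45
After 2 steps:
- BY ≈ 10.28
- ∠BPU = 30.36°
- ∠BWU = 36.59°
- ∠PBU = 14.64°
- ∠SVU = 18.07°
- ∠UBW = 23.41°
- ∠USV = 11.93°
- ∠UVW = 17.76°
- ∠UWV = 27.24°
After 3 steps:
- ∠BYW = 91.53°
- ∠WBY = 43.47°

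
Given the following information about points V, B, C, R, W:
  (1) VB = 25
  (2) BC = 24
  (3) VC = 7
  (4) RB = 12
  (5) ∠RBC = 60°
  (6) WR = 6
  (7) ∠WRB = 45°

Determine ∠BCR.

Step 1: By the law of cosines on triangle CBR: CR² = 24² + 12² − 2·24·12·cos(60°) = 432, so CR = 12·√3.
Step 2: By the inverse law of cosines on triangle BCR: cos(∠BCR) = (24² + (12·√3)² − 12²) / (2·24·12·√3) = 864/997.66 = 0.866, so ∠BCR = 30°.

Therefore, the measure of angle ∠BCR = 30°.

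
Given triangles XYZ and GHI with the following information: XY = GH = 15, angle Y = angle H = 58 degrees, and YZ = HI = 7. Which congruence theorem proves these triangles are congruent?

The given information provides:
XY = GH = 15, angle Y = angle H = 58 degrees, and YZ = HI = 7
This matches the SAS congruence theorem.
Two pairs of corresponding sides and the included angle are equal (Side-Angle-Side).

SAS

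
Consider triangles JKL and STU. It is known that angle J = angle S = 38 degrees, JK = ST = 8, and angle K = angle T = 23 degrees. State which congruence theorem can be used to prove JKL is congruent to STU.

Consider the given information: angle J = angle S = 38 degrees, JK = ST = 8, and angle K = angle T = 23 degrees
This is not SAS or HL: SAS requires two sides and the included angle between them. HL only applies to right triangles with matching hypotenuse and leg.
The correct criterion is ASA. Two pairs of corresponding angles and the included side are equal (Angle-Side-Angle).

ASA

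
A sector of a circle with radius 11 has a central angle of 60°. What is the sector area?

Sector area = πr² × θ/360
= π × 11² × 1/6
= π × 121 × 1/6
= 121*pi/6

121*pi/6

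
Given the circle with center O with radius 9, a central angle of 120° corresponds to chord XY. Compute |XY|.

Chord length = 2r sin(θ/2)
= 2 × 9 × sin(120°/2)
= 2 × 9 × sin(60°)
= 9*sqrt(3)

9*sqrt(3)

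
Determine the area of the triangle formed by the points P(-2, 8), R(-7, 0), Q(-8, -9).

Shoelace: Area = (1/2)|-2(0--9) + -7(-9-8) + -8(8-0)| = (1/2)(37) = 37/2

37/2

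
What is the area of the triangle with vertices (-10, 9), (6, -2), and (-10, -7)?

Using the Shoelace formula for a triangle:
Area = (1/2)|x0(y1 - y2) + x1(y2 - y0) + x2(y0 - y1)|
Area = (1/2)|-10(-2 - -7) + 6(-7 - 9) + -10(9 - -2)|
Area = (1/2)|-50 + -96 + -110|
Area = (1/2)|-256|
Area = (1/2)(256)
Area = 128

128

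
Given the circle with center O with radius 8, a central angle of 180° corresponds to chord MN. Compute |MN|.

Chord = 2(8) sin(90°) = 16

16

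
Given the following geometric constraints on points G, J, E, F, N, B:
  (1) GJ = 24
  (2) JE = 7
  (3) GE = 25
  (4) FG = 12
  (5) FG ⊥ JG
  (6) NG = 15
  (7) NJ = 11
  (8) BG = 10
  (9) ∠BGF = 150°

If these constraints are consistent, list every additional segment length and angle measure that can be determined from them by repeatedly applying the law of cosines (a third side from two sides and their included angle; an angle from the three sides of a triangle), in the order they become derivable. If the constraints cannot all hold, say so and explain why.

The constraints are consistent. Derivable facts, in order:
After 1 step:
- FB ≈ 21.26
- JF = 12·√5
- ∠EGJ = 16.26°
- ∠EJG = 90°
- ∠GEJ = 73.74°
- ∠GJN = 26.63°
- ∠GNJ = 134.18°
- ∠JGN = 19.19°
After 2 steps:
- ∠BFG = 13.6°
- ∠FBG = 16.4°
- ∠FJG = 26.57°
- ∠GFJ = 63.43°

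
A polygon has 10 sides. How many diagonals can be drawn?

Each of the 10 vertices connects to 7 non-adjacent vertices via diagonals.
Total connections = 10 × 7 = 70, but each diagonal is counted twice.
Number of diagonals = 70 / 2 = 35.

35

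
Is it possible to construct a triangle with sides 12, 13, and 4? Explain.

Yes.
The triangle inequality requires that the sum of any two sides exceeds the third.
Here 4 + 12 = 16 > 13, so the condition is met.

Yes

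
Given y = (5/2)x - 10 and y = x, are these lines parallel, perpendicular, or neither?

Slope of line 1: m1 = 5/2
Slope of line 2: m2 = 1
m1 != m2 and m1*m2 = 5/2 != -1. Neither.

Neither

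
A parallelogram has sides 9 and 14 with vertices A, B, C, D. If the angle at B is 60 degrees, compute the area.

Area = a * b * sin(theta)
Area = 9 * 14 * sin(60 degrees)
Area = 126 * sqrt(3)/2
Area = 63*sqrt(3)

63*sqrt(3)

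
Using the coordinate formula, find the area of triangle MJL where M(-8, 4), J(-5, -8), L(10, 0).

Shoelace: Area = (1/2)|-8(-8-0) + -5(0-4) + 10(4--8)| = (1/2)(204) = 102

102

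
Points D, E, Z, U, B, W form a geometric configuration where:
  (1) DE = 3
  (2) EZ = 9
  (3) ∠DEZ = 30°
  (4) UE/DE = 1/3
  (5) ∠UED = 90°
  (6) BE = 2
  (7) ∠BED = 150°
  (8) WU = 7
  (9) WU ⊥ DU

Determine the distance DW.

From the given relations: UE = 1/3·DE = 1/3·3 = 1.
Step 1: By the law of cosines on triangle UED: UD² = 1² + 3² − 2·1·3·cos(90°) = 10, so UD = √10.
Step 2: By the law of cosines on triangle DUW: DW² = √10² + 7² − 2·√10·7·cos(90°) = 59, so DW = √59.

Therefore, the length of DW = √59.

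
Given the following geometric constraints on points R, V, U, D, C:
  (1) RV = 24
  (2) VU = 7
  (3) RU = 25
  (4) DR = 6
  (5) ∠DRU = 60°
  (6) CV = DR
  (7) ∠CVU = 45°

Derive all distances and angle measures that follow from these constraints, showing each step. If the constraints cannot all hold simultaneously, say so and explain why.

The constraints are consistent.

From the given relations:
  CV = DR = 6

Step 1: From UR = 25, RD = 6, and ∠URD = 60°, by the law of cosines:
  UD² = UR² + RD² - 2·UR·RD·cos(60°) = 625 + 36 - 150 = 511
  UD ≈ 22.61

Step 2: From UV = 7, VC = 6, and ∠UVC = 45°, by the law of cosines:
  UC² = UV² + VC² - 2·UV·VC·cos(45°) = 49 + 36 - 59.4 = 25.6
  UC ≈ 5.06

Step 3: From RU = 25, RV = 24, UV = 7, by the inverse law of cosines:
  cos(∠URV) = (RU² + RV² - UV²) / (2·RU·RV)
  ∠URV = 16.26°

Step 4: From VR = 24, VU = 7, RU = 25, by the inverse law of cosines:
  cos(∠RVU) = (VR² + VU² - RU²) / (2·VR·VU)
  ∠RVU = 90°

Step 5: From UR = 25, UV = 7, RV = 24, by the inverse law of cosines:
  cos(∠RUV) = (UR² + UV² - RV²) / (2·UR·UV)
  ∠RUV = 73.74°

Step 6: From UC = 5.06, UV = 7, CV = 6, by the inverse law of cosines:
  cos(∠CUV) = (UC² + UV² - CV²) / (2·UC·UV)
  ∠CUV = 56.98°

Step 7: From UD = 22.61, UR = 25, DR = 6, by the inverse law of cosines:
  cos(∠DUR) = (UD² + UR² - DR²) / (2·UD·UR)
  ∠DUR = 13.29°

Step 8: From DR = 6, DU = 22.61, RU = 25, by the inverse law of cosines:
  cos(∠RDU) = (DR² + DU² - RU²) / (2·DR·DU)
  ∠RDU = 106.71°

Step 9: From CU = 5.06, CV = 6, UV = 7, by the inverse law of cosines:
  cos(∠UCV) = (CU² + CV² - UV²) / (2·CU·CV)
  ∠UCV = 78.02°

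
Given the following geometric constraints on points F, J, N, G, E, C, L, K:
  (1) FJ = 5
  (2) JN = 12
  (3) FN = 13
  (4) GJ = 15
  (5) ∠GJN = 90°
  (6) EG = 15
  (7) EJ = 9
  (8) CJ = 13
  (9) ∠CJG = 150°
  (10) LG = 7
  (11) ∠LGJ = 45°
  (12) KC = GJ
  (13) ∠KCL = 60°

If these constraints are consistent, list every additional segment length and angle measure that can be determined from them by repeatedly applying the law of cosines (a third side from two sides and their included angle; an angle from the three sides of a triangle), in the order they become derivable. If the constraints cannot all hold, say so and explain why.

The constraints are consistent. Derivable facts, in order:
After 1 step:
- GC ≈ 27.05
- JL ≈ 11.2
- NG = 3·√41
- ∠EGJ = 34.92°
- ∠EJG = 72.54°
- ∠FJN = 90°
- ∠FNJ = 22.62°
- ∠GEJ = 72.54°
- ∠JFN = 67.38°
After 2 steps:
- ∠CGJ = 13.9°
- ∠GCJ = 16.1°
- ∠GJL = 26.22°
- ∠GLJ = 108.78°
- ∠GNJ = 51.34°
- ∠JGN = 38.66°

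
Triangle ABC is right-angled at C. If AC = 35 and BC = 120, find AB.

In a right triangle, the square of the hypotenuse equals the sum of the squares of the two legs.
The legs are 35 and 120, so the hypotenuse = sqrt(1225 + 14400) = sqrt(15625) = 125.

125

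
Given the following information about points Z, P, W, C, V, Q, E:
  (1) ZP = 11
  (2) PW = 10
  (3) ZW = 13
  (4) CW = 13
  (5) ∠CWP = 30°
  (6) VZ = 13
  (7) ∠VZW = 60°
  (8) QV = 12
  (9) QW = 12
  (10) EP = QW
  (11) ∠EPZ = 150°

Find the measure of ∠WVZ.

Step 1: By the law of cosines on triangle VZW: VW² = 13² + 13² − 2·13·13·cos(60°) = 169, so VW = 13.
Step 2: By the inverse law of cosines on triangle WVZ: cos(∠WVZ) = (13² + 13² − 13²) / (2·13·13) = 169/338 = 0.5, so ∠WVZ = 60°.

Therefore, the measure of angle ∠WVZ = 60°.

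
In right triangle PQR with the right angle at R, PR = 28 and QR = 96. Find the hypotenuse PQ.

PQ = sqrt(28^2 + 96^2) = sqrt(10000) = 100

100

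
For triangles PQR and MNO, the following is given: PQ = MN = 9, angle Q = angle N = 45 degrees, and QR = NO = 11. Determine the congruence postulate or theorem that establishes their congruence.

The given information matches SAS: Two pairs of corresponding sides and the included angle are equal (Side-Angle-Side).

SAS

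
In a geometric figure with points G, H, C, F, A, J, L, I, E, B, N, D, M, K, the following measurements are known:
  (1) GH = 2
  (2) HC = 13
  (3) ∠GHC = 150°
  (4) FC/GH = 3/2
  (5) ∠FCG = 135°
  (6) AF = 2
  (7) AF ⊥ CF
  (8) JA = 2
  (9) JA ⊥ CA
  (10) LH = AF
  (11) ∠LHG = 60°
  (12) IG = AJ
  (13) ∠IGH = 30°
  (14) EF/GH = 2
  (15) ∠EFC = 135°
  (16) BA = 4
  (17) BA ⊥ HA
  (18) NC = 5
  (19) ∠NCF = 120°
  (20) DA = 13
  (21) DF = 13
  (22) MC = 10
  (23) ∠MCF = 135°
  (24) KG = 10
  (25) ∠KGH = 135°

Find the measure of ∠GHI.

From the given relations: IG = AJ = 2.
Step 1: By the law of cosines on triangle HGI: HI² = 2² + 2² − 2·2·2·cos(30°) = 1.07, so HI ≈ 1.04.
Step 2: By the inverse law of cosines on triangle GHI: cos(∠GHI) = (2² + 1.04² − 2²) / (2·2·1.04) = 1.07/4.14 = 0.2588, so ∠GHI = 75°.

Therefore, the measure of angle ∠GHI = 75°.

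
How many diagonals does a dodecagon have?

Total line segments between 12 vertices = C(12,2) = 66.
Subtract the 12 sides: 66 - 12 = 54 diagonals.

54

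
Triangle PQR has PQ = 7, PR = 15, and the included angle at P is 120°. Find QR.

When two sides and the included angle are known, the law of cosines gives the third side.
c^2 = a^2 + b^2 - 2ab cos(C) generalizes the Pythagorean theorem to non-right triangles.
Here: QR^2 = 49 + 225 - 210*(-1/2) = 379
QR = sqrt(379)

sqrt(379)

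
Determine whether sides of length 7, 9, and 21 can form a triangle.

The longest side is 21. The other two sides sum to 7 + 9 = 16.
Since 16 ≤ 21, the two shorter sides cannot reach around to close the triangle.

No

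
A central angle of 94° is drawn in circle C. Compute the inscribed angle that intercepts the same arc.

Inscribed angle = 94° / 2 = 47° (inscribed angle theorem).

47°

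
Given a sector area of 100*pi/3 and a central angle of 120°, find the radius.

Sector area A = πr² × θ/360, so r² = 360A / (πθ).
r² = 360 × 100*pi/3 / (π × 120)
r² = 100
r = 10

10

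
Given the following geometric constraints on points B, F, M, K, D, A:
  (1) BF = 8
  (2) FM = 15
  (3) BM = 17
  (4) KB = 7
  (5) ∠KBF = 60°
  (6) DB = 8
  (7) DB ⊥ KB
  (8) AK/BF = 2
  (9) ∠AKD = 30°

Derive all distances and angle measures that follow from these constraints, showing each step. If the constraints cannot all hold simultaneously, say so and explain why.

The constraints are consistent.

From the given relations:
  AK = 2·BF = 2·8 = 16

Step 1: From FB = 8, BK = 7, and ∠FBK = 60°, by the law of cosines:
  FK² = FB² + BK² - 2·FB·BK·cos(60°) = 64 + 49 - 56 = 57
  FK = √57

Step 2: From KB = 7, BD = 8, and ∠KBD = 90°, by the law of cosines:
  KD² = KB² + BD² - 2·KB·BD·cos(90°) = 49 + 64 - 0 = 113
  KD = √113

Step 3: From BF = 8, BM = 17, FM = 15, by the inverse law of cosines:
  cos(∠FBM) = (BF² + BM² - FM²) / (2·BF·BM)
  ∠FBM = 61.93°

Step 4: From FB = 8, FM = 15, BM = 17, by the inverse law of cosines:
  cos(∠BFM) = (FB² + FM² - BM²) / (2·FB·FM)
  ∠BFM = 90°

Step 5: From MB = 17, MF = 15, BF = 8, by the inverse law of cosines:
  cos(∠BMF) = (MB² + MF² - BF²) / (2·MB·MF)
  ∠BMF = 28.07°

Step 6: From DK = √113, KA = 16, and ∠DKA = 30°, by the law of cosines:
  DA² = DK² + KA² - 2·DK·KA·cos(30°) = 113 + 256 - 294.6 = 74.41
  DA ≈ 8.63

Step 7: From FB = 8, FK = √57, BK = 7, by the inverse law of cosines:
  cos(∠BFK) = (FB² + FK² - BK²) / (2·FB·FK)
  ∠BFK = 53.41°

Step 8: From KB = 7, KD = √113, BD = 8, by the inverse law of cosines:
  cos(∠BKD) = (KB² + KD² - BD²) / (2·KB·KD)
  ∠BKD = 48.81°

Step 9: From KB = 7, KF = √57, BF = 8, by the inverse law of cosines:
  cos(∠BKF) = (KB² + KF² - BF²) / (2·KB·KF)
  ∠BKF = 66.59°

Step 10: From DB = 8, DK = √113, BK = 7, by the inverse law of cosines:
  cos(∠BDK) = (DB² + DK² - BK²) / (2·DB·DK)
  ∠BDK = 41.19°

Step 11: From DA = 8.63, DK = √113, AK = 16, by the inverse law of cosines:
  cos(∠ADK) = (DA² + DK² - AK²) / (2·DA·DK)
  ∠ADK = 111.96°

Step 12: From AD = 8.63, AK = 16, DK = √113, by the inverse law of cosines:
  cos(∠DAK) = (AD² + AK² - DK²) / (2·AD·AK)
  ∠DAK = 38.04°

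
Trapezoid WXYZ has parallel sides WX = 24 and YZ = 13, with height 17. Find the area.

Area = (24 + 13) * 17 / 2 = 629 / 2 = 629/2

629/2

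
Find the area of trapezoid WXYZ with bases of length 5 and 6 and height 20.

Area of a trapezoid = (base1 + base2) * height / 2
Area = (5 + 6) * 20 / 2
Area = 11 * 20 / 2
Area = 220 / 2
Area = 110

110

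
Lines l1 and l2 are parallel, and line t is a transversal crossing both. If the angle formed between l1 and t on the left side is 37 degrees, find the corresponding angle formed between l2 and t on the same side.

Corresponding angles are equal: 37 degrees.

37 degrees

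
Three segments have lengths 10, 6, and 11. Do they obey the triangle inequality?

For three segments to close into a triangle, no single side can be as long as the other two combined.
The longest side is 11, and 6 + 10 = 16 > 11.
A triangle can be formed.

Yes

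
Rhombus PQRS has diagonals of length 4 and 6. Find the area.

The diagonals of a rhombus divide it into four right triangles.
Each triangle has legs 4/ 2 = 2 and 6/2 = 3, so each has area (1/2)*2*3 = 3.
Four such triangles give total area = (d1 * d2) / 2 = 12.

12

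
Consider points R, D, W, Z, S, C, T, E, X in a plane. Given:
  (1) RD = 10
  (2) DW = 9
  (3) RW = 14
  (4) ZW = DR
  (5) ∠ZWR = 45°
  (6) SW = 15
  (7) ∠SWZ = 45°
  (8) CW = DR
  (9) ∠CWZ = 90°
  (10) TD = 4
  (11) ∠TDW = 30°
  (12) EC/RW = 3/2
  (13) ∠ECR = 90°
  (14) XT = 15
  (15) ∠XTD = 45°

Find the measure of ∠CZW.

From the given relations: ZW = DR = 10; CW = DR = 10.
Step 1: By the law of cosines on triangle ZWC: ZC² = 10² + 10² − 2·10·10·cos(90°) = 200, so ZC = 10·√2.
Step 2: By the inverse law of cosines on triangle CZW: cos(∠CZW) = ((10·√2)² + 10² − 10²) / (2·10·√2·10) = 200/282.84 = 0.7071, so ∠CZW = 45°.

Therefore, the measure of angle ∠CZW = 45°.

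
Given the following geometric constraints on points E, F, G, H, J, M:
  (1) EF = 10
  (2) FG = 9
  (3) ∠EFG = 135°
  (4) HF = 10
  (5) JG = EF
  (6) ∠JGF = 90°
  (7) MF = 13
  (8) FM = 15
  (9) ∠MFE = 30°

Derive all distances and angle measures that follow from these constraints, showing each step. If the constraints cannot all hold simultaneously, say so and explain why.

These constraints are not satisfiable: (7) MF = 13 and (8) FM = 15 assign two different lengths to the same segment. No planar figure meets all of them, so nothing further can be derived.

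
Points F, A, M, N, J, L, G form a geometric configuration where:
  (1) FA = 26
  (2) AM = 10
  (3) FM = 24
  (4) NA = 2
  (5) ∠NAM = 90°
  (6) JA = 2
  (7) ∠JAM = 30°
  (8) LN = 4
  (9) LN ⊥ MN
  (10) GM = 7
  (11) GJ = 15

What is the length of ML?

Step 1: By the law of cosines on triangle NAM: NM² = 2² + 10² − 2·2·10·cos(90°) = 104, so NM = 2·√26.
Step 2: By the law of cosines on triangle MNL: ML² = (2·√26)² + 4² − 2·2·√26·4·cos(90°) = 120, so ML = 2·√30.

Therefore, the length of ML = 2·√30.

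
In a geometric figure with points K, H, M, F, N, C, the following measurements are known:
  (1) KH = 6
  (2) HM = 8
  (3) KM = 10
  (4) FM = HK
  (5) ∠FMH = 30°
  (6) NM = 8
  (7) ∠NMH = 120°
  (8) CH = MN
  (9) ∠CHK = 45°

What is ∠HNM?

Step 1: By the law of cosines on triangle NMH: NH² = 8² + 8² − 2·8·8·cos(120°) = 192, so NH = 8·√3.
Step 2: By the inverse law of cosines on triangle HNM: cos(∠HNM) = ((8·√3)² + 8² − 8²) / (2·8·√3·8) = 192/221.7 = 0.866, so ∠HNM = 30°.

Therefore, the measure of angle ∠HNM = 30°.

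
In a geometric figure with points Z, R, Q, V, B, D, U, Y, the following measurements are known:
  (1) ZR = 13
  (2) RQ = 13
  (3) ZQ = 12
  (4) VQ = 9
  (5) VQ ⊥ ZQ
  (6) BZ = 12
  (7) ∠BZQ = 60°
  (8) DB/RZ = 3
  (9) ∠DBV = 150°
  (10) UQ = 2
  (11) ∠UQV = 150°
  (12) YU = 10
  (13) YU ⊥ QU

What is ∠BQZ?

Step 1: By the law of cosines on triangle QZB: QB² = 12² + 12² − 2·12·12·cos(60°) = 144, so QB = 12.
Step 2: By the inverse law of cosines on triangle BQZ: cos(∠BQZ) = (12² + 12² − 12²) / (2·12·12) = 144/288 = 0.5, so ∠BQZ = 60°.

Therefore, the measure of angle ∠BQZ = 60°.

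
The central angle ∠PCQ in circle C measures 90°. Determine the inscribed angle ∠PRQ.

By the inscribed angle theorem, the inscribed angle is half the central angle.
Inscribed angle = 90° / 2 = 45°

45°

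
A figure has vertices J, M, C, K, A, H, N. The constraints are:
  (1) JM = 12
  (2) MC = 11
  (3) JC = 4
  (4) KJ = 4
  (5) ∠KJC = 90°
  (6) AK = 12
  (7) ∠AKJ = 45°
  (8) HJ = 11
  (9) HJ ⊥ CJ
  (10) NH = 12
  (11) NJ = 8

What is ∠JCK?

Step 1: By the law of cosines on triangle CJK: CK² = 4² + 4² − 2·4·4·cos(90°) = 32, so CK = 4·√2.
Step 2: By the inverse law of cosines on triangle JCK: cos(∠JCK) = (4² + (4·√2)² − 4²) / (2·4·4·√2) = 32/45.25 = 0.7071, so ∠JCK = 45°.

Therefore, the measure of angle ∠JCK = 45°.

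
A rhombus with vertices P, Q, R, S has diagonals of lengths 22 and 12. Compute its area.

Area = (22 * 12) / 2 = 264 / 2 = 132

132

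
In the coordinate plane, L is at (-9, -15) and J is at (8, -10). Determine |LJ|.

d = sqrt((8 - -9)^2 + (-10 - -15)^2)
d = sqrt(17^2 + 5^2)
d = sqrt(289 + 25)
d = sqrt(314)

sqrt(314)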